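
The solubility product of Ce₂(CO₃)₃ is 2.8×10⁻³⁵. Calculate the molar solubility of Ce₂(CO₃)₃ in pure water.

4.8×10⁻⁸ M

Ce₂(CO₃)₃(s) ⇌ 2 Ce³⁺(aq) + 3 CO₃²⁻(aq)
Call the molar solubility s, so that [Ce³⁺] = 2s and [CO₃²⁻] = 3s.
Ksp = [Ce³⁺]^2[CO₃²⁻]^3 = (2s)^2 · (3s)^3 = 108s^5
108s^5 = 2.8×10⁻³⁵  ⇒  s^5 = 2.6×10⁻³⁷
Taking the 5th root, s = 4.8×10⁻⁸ mol/L.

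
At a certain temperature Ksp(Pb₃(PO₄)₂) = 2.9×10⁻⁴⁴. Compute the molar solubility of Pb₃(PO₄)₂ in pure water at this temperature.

Pb₃(PO₄)₂(s) ⇌ 3 Pb²⁺(aq) + 2 PO₄³⁻(aq)
If s mol/L of Pb₃(PO₄)₂ dissolves, [Pb²⁺] = 3s and [PO₄³⁻] = 2s.
Ksp = [Pb²⁺]^3[PO₄³⁻]^2 = (3s)^3 · (2s)^2 = 108s^5
108s^5 = 2.9×10⁻⁴⁴  ⇒  s^5 = 2.7×10⁻⁴⁶
s = 7.7×10⁻¹⁰ mol L⁻¹

7.7×10⁻¹⁰ M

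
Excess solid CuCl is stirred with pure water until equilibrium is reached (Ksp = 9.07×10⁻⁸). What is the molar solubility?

3.01×10⁻⁴ M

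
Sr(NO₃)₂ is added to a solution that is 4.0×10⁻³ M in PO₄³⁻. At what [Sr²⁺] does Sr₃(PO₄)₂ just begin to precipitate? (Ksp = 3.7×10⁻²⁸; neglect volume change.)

2.8×10⁻⁸ M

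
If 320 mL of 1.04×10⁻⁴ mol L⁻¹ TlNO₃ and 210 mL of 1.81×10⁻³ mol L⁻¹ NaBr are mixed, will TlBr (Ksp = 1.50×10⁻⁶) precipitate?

After mixing, V = 320 mL + 210 mL = 530 mL.
[Tl⁺] = (1.04×10⁻⁴)(320)/530 = 6.28×10⁻⁵ mol L⁻¹
[Br⁻] = (1.81×10⁻³)(210)/530 = 7.17×10⁻⁴ mol L⁻¹
Q = [Tl⁺][Br⁻] = 4.50×10⁻⁸
Since Q (4.50×10⁻⁸) is less than Ksp (1.50×10⁻⁶), no TlBr precipitates.

No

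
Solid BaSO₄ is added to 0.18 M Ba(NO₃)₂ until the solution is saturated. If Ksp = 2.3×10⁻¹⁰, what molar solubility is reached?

BaSO₄(s) ⇌ Ba²⁺(aq) + SO₄²⁻(aq)
The solution already contains Ba²⁺ at 0.18 M. Let s be the molar solubility of BaSO₄.
[Ba²⁺] ≈ 0.18 M (common ion dominates); [SO₄²⁻] = s.
Ksp = [Ba²⁺][SO₄²⁻] = (0.18)s
s = 2.3×10⁻¹⁰ / (0.18) = 1.3×10⁻⁹
s = 1.3×10⁻⁹ M

1.3×10⁻⁹ M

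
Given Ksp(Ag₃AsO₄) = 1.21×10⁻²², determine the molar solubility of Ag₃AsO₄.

1.45×10⁻⁶ M

Ag₃AsO₄(s) ⇌ 3 Ag⁺(aq) + AsO₄³⁻(aq)
Call the molar solubility s, so that [Ag⁺] = 3s and [AsO₄³⁻] = s.
Ksp = [Ag⁺]^3[AsO₄³⁻] = (3s)^3 · s = 27s^4
27s^4 = 1.21×10⁻²²  ⇒  s^4 = 4.48×10⁻²⁴
s = (4.48×10⁻²⁴)^(1/4) = 1.45×10⁻⁶ M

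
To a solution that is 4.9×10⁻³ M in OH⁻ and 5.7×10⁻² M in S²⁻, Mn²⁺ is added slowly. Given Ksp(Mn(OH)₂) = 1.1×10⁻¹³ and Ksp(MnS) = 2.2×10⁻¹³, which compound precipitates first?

The threshold for precipitation is Q = Ksp.
For Mn(OH)₂: [Mn²⁺] = (Ksp/[OH⁻]^2) = 4.6×10⁻⁹ M
For MnS: [Mn²⁺] = (Ksp/[S²⁻]) = 3.9×10⁻¹² M
Since MnS needs less Mn²⁺ to reach saturation, it precipitates first.

MnS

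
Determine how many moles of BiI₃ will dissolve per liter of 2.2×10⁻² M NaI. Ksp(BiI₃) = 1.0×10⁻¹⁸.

9.4×10⁻¹⁴ M

BiI₃(s) ⇌ Bi³⁺(aq) + 3 I⁻(aq)
With I⁻ already at 2.2×10⁻² M and s small, take [I⁻] ≈ 2.2×10⁻² M and [Bi³⁺] = s.
Ksp = [Bi³⁺][I⁻]^3 = s(2.2×10⁻²)^3
s = 1.0×10⁻¹⁸ / (2.2×10⁻²)^3 = 9.4×10⁻¹⁴
s = 9.4×10⁻¹⁴ M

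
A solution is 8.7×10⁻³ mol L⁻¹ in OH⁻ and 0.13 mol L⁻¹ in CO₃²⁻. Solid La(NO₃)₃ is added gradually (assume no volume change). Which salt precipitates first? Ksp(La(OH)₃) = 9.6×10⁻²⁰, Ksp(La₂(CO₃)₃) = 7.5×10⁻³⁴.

Precipitation of each salt begins when its ion product equals Ksp.
For La(OH)₃: [La³⁺] = (Ksp/[OH⁻]^3) = 1.5×10⁻¹³ mol L⁻¹
For La₂(CO₃)₃: [La³⁺] = (Ksp/[CO₃²⁻]^3)^(1/2) = 5.8×10⁻¹⁶ mol L⁻¹
Since La₂(CO₃)₃ needs less La³⁺ to reach saturation, it precipitates first.

La₂(CO₃)₃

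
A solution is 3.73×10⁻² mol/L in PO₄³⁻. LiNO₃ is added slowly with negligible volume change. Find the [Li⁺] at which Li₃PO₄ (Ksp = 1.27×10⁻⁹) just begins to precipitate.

Precipitation of each salt begins when its ion product equals Ksp.
Li₃PO₄(s) ⇌ 3 Li⁺(aq) + PO₄³⁻(aq)
Ksp = [Li⁺]^3[PO₄³⁻] = [Li⁺]^3(3.73×10⁻²)
[Li⁺]^3 = 1.27×10⁻⁹ / (3.73×10⁻²) = 3.40×10⁻⁸
[Li⁺] = 3.24×10⁻³ mol/L

3.24×10⁻³ M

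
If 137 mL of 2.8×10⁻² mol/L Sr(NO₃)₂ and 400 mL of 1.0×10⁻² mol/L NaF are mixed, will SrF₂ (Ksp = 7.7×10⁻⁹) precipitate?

The combined volume is 537 mL.
[Sr²⁺] = (2.8×10⁻²)(137)/537 = 7.1×10⁻³ mol/L
[F⁻] = (1.0×10⁻²)(400)/537 = 7.4×10⁻³ mol/L
Q = [Sr²⁺][F⁻]^2 = 4.0×10⁻⁷
Because Q > Ksp (4.0×10⁻⁷ vs 7.7×10⁻⁹), a precipitate of SrF₂ forms.

Yes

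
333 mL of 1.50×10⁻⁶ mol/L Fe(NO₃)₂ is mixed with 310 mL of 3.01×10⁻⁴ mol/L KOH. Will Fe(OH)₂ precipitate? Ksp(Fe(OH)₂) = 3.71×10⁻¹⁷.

The combined volume is 643 mL.
[Fe²⁺] = (1.50×10⁻⁶)(333)/643 = 7.77×10⁻⁷ mol/L
[OH⁻] = (3.01×10⁻⁴)(310)/643 = 1.45×10⁻⁴ mol/L
Q = [Fe²⁺][OH⁻]^2 = 1.64×10⁻¹⁴
Q = 1.64×10⁻¹⁴ > Ksp = 3.71×10⁻¹⁷, so the solution is supersaturated and Fe(OH)₂ precipitates.

Yes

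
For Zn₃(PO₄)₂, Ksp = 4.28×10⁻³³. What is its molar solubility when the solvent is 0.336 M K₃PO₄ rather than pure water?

Zn₃(PO₄)₂(s) ⇌ 3 Zn²⁺(aq) + 2 PO₄³⁻(aq)
Let s be the solubility of Zn₃(PO₄)₂ here. The common ion gives [PO₄³⁻] ≈ 0.336 M, and [Zn²⁺] = 3s.
Ksp = [Zn²⁺]^3[PO₄³⁻]^2 = (3s)^3(0.336)^2
(3s)^3 = 4.28×10⁻³³ / (0.336)^2 = 3.79×10⁻³²
s = 1.12×10⁻¹¹ M

1.12×10⁻¹¹ M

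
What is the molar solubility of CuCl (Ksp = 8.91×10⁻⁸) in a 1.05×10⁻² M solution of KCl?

CuCl(s) ⇌ Cu⁺(aq) + Cl⁻(aq)
Cl⁻ is already present at 1.05×10⁻² M. If s mol/L of CuCl dissolves, [Cu⁺] = s while [Cl⁻] ≈ 1.05×10⁻² M.
Ksp = [Cu⁺][Cl⁻] = s(1.05×10⁻²)
s = 8.91×10⁻⁸ / (1.05×10⁻²) = 8.49×10⁻⁶
s = 8.49×10⁻⁶ M

8.49×10⁻⁶ M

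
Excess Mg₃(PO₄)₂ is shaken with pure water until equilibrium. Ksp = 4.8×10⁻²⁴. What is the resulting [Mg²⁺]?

Mg₃(PO₄)₂(s) ⇌ 3 Mg²⁺(aq) + 2 PO₄³⁻(aq)
Call the molar solubility s, so that [Mg²⁺] = 3s and [PO₄³⁻] = 2s.
Ksp = [Mg²⁺]^3[PO₄³⁻]^2 = (3s)^3 · (2s)^2 = 108s^5 = 4.8×10⁻²⁴
s = 8.5×10⁻⁶ mol L⁻¹
[Mg²⁺] = 3s = 2.6×10⁻⁵ mol L⁻¹

2.6×10⁻⁵ M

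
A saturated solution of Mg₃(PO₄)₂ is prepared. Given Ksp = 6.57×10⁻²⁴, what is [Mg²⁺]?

2.72×10⁻⁵ M

Mg₃(PO₄)₂(s) ⇌ 3 Mg²⁺(aq) + 2 PO₄³⁻(aq)
If s mol/L of Mg₃(PO₄)₂ dissolves, [Mg²⁺] = 3s and [PO₄³⁻] = 2s.
Ksp = [Mg²⁺]^3[PO₄³⁻]^2 = (3s)^3 · (2s)^2 = 108s^5 = 6.57×10⁻²⁴
s = 9.05×10⁻⁶ mol L⁻¹
[Mg²⁺] = 3s = 2.72×10⁻⁵ mol L⁻¹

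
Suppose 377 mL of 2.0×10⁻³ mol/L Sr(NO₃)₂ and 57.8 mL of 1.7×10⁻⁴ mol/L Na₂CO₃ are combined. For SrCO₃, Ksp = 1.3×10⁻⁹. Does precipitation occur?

Yes

The combined volume is 434.8 mL.
[Sr²⁺] = (2.0×10⁻³)(377)/434.8 = 1.7×10⁻³ mol/L
[CO₃²⁻] = (1.7×10⁻⁴)(57.8)/434.8 = 2.3×10⁻⁵ mol/L
Q = [Sr²⁺][CO₃²⁻] = 3.9×10⁻⁸
Since Q (3.9×10⁻⁸) exceeds Ksp (1.3×10⁻⁹), SrCO₃ will precipitate.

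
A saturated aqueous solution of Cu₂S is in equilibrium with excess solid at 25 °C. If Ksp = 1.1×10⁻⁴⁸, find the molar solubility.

Cu₂S(s) ⇌ 2 Cu⁺(aq) + S²⁻(aq)
With molar solubility s: [Cu⁺] = 2s, [S²⁻] = s.
Ksp = [Cu⁺]^2[S²⁻] = (2s)^2 · s = 4s^3
4s^3 = 1.1×10⁻⁴⁸  ⇒  s^3 = 2.8×10⁻⁴⁹
s = 6.5×10⁻¹⁷ mol L⁻¹

6.5×10⁻¹⁷ M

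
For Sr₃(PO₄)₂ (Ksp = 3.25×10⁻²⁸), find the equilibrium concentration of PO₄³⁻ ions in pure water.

Sr₃(PO₄)₂(s) ⇌ 3 Sr²⁺(aq) + 2 PO₄³⁻(aq)
Let s be the molar solubility. Then [Sr²⁺] = 3s and [PO₄³⁻] = 2s.
Ksp = [Sr²⁺]^3[PO₄³⁻]^2 = (3s)^3 · (2s)^2 = 108s^5 = 3.25×10⁻²⁸
s = 1.25×10⁻⁶ mol L⁻¹
[PO₄³⁻] = 2s = 2.49×10⁻⁶ mol L⁻¹

2.49×10⁻⁶ M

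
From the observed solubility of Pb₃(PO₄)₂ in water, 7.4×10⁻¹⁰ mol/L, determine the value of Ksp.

Pb₃(PO₄)₂(s) ⇌ 3 Pb²⁺(aq) + 2 PO₄³⁻(aq)
If s mol/L of Pb₃(PO₄)₂ dissolves, [Pb²⁺] = 3s and [PO₄³⁻] = 2s.
Ksp = [Pb²⁺]^3[PO₄³⁻]^2 = (3s)^3 · (2s)^2 = 108s^5
Ksp = 108 × (7.4×10⁻¹⁰)^5 = 2.4×10⁻⁴⁴

Ksp = 2.4×10⁻⁴⁴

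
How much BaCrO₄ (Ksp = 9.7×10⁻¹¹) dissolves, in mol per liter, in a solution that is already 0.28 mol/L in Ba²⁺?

3.5×10⁻¹⁰ M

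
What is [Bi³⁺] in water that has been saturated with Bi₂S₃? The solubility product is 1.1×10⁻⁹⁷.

3.2×10⁻²⁰ M

Bi₂S₃(s) ⇌ 2 Bi³⁺(aq) + 3 S²⁻(aq)
If s mol/L of Bi₂S₃ dissolves, [Bi³⁺] = 2s and [S²⁻] = 3s.
Ksp = [Bi³⁺]^2[S²⁻]^3 = (2s)^2 · (3s)^3 = 108s^5 = 1.1×10⁻⁹⁷
s = 1.6×10⁻²⁰ M
[Bi³⁺] = 2s = 3.2×10⁻²⁰ M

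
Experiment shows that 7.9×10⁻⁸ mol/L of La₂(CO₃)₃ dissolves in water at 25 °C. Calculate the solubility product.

Ksp = 3.3×10⁻³⁴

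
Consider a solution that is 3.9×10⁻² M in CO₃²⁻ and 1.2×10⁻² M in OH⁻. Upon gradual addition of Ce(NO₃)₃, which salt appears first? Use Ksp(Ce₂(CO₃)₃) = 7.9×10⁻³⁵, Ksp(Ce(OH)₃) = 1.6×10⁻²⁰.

Ce₂(CO₃)₃

A salt starts to precipitate once the ion product Q reaches its Ksp.
For Ce₂(CO₃)₃: [Ce³⁺] = (Ksp/[CO₃²⁻]^3)^(1/2) = 1.2×10⁻¹⁵ M
For Ce(OH)₃: [Ce³⁺] = (Ksp/[OH⁻]^3) = 9.3×10⁻¹⁵ M
Ce₂(CO₃)₃ requires the lower [Ce³⁺], so it precipitates first.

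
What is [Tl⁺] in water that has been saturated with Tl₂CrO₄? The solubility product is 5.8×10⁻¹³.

1.1×10⁻⁴ M

Tl₂CrO₄(s) ⇌ 2 Tl⁺(aq) + CrO₄²⁻(aq)
For each mole of Tl₂CrO₄ that dissolves per liter, [Tl⁺] = 2s and [CrO₄²⁻] = s; let s denote this solubility.
Ksp = [Tl⁺]^2[CrO₄²⁻] = (2s)^2 · s = 4s^3 = 5.8×10⁻¹³
s = 5.3×10⁻⁵ mol L⁻¹
[Tl⁺] = 2s = 1.1×10⁻⁴ mol L⁻¹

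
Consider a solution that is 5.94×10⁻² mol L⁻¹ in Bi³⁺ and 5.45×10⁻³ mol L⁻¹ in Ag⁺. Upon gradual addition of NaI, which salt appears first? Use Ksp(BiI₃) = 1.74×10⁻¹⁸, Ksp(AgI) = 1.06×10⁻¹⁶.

AgI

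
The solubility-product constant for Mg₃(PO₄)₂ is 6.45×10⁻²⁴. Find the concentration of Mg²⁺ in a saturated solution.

2.71×10⁻⁵ M

Mg₃(PO₄)₂(s) ⇌ 3 Mg²⁺(aq) + 2 PO₄³⁻(aq)
If s mol/L of Mg₃(PO₄)₂ dissolves, [Mg²⁺] = 3s and [PO₄³⁻] = 2s.
Ksp = [Mg²⁺]^3[PO₄³⁻]^2 = (3s)^3 · (2s)^2 = 108s^5 = 6.45×10⁻²⁴
s = 9.02×10⁻⁶ M
[Mg²⁺] = 3s = 2.71×10⁻⁵ M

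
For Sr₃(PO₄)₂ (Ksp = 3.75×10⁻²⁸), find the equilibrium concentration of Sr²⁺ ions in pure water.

Sr₃(PO₄)₂(s) ⇌ 3 Sr²⁺(aq) + 2 PO₄³⁻(aq)
With molar solubility s: [Sr²⁺] = 3s, [PO₄³⁻] = 2s.
Ksp = [Sr²⁺]^3[PO₄³⁻]^2 = (3s)^3 · (2s)^2 = 108s^5 = 3.75×10⁻²⁸
s = 1.28×10⁻⁶ mol L⁻¹
[Sr²⁺] = 3s = 3.85×10⁻⁶ mol L⁻¹

3.85×10⁻⁶ M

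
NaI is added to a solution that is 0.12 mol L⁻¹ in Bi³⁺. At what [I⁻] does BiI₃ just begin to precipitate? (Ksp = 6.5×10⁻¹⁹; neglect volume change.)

1.8×10⁻⁶ M

Precipitation begins when Q = Ksp.
BiI₃(s) ⇌ Bi³⁺(aq) + 3 I⁻(aq)
Ksp = [Bi³⁺][I⁻]^3 = [I⁻]^3(0.12)
[I⁻]^3 = 6.5×10⁻¹⁹ / (0.12) = 5.4×10⁻¹⁸
[I⁻] = 1.8×10⁻⁶ mol L⁻¹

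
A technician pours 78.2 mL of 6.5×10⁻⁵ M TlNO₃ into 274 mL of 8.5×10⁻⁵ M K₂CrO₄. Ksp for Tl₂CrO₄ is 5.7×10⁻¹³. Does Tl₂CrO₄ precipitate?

No

After mixing, V = 78.2 mL + 274 mL = 352.2 mL.
[Tl⁺] = (6.5×10⁻⁵)(78.2)/352.2 = 1.4×10⁻⁵ M
[CrO₄²⁻] = (8.5×10⁻⁵)(274)/352.2 = 6.6×10⁻⁵ M
Q = [Tl⁺]^2[CrO₄²⁻] = 1.4×10⁻¹⁴
Q < Ksp (1.4×10⁻¹⁴ vs 5.7×10⁻¹³); the solution remains unsaturated and no precipitate forms.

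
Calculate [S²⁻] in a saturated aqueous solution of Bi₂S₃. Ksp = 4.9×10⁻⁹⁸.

4.1×10⁻²⁰ M

Bi₂S₃(s) ⇌ 2 Bi³⁺(aq) + 3 S²⁻(aq)
Let s be the molar solubility. Then [Bi³⁺] = 2s and [S²⁻] = 3s.
Ksp = [Bi³⁺]^2[S²⁻]^3 = (2s)^2 · (3s)^3 = 108s^5 = 4.9×10⁻⁹⁸
s = 1.4×10⁻²⁰ mol L⁻¹
[S²⁻] = 3s = 4.1×10⁻²⁰ mol L⁻¹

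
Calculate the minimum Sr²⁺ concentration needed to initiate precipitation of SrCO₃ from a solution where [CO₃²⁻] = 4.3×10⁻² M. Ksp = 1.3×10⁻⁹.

3.0×10⁻⁸ M

Each salt precipitates once Q = Ksp for that salt.
SrCO₃(s) ⇌ Sr²⁺(aq) + CO₃²⁻(aq)
Ksp = [Sr²⁺][CO₃²⁻] = [Sr²⁺](4.3×10⁻²)
[Sr²⁺] = 1.3×10⁻⁹ / (4.3×10⁻²) = 3.0×10⁻⁸
[Sr²⁺] = 3.0×10⁻⁸ M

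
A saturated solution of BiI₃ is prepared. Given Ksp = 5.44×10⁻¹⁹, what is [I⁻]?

BiI₃(s) ⇌ Bi³⁺(aq) + 3 I⁻(aq)
Let s be the molar solubility. Then [Bi³⁺] = s and [I⁻] = 3s.
Ksp = [Bi³⁺][I⁻]^3 = s · (3s)^3 = 27s^4 = 5.44×10⁻¹⁹
s = 1.19×10⁻⁵ M
[I⁻] = 3s = 3.57×10⁻⁵ M

3.57×10⁻⁵ M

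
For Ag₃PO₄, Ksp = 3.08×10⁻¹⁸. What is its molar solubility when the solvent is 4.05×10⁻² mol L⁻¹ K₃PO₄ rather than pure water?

Ag₃PO₄(s) ⇌ 3 Ag⁺(aq) + PO₄³⁻(aq)
PO₄³⁻ is already present at 4.05×10⁻² mol L⁻¹. If s mol/L of Ag₃PO₄ dissolves, [Ag⁺] = 3s while [PO₄³⁻] ≈ 4.05×10⁻² mol L⁻¹.
Ksp = [Ag⁺]^3[PO₄³⁻] = (3s)^3(4.05×10⁻²)
(3s)^3 = 3.08×10⁻¹⁸ / (4.05×10⁻²) = 7.60×10⁻¹⁷
s = 1.41×10⁻⁶ mol L⁻¹

1.41×10⁻⁶ M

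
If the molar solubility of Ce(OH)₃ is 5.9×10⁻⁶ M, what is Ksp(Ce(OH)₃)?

Ce(OH)₃(s) ⇌ Ce³⁺(aq) + 3 OH⁻(aq)
With molar solubility s: [Ce³⁺] = s, [OH⁻] = 3s.
Ksp = [Ce³⁺][OH⁻]^3 = s · (3s)^3 = 27s^4
Ksp = 27 × (5.9×10⁻⁶)^4 = 3.3×10⁻²⁰

Ksp = 3.3×10⁻²⁰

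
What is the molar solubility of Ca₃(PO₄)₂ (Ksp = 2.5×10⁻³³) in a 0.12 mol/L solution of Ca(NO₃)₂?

6.0×10⁻¹⁶ M

Ca₃(PO₄)₂(s) ⇌ 3 Ca²⁺(aq) + 2 PO₄³⁻(aq)
Let s be the solubility of Ca₃(PO₄)₂ here. The common ion gives [Ca²⁺] ≈ 0.12 mol/L, and [PO₄³⁻] = 2s.
Ksp = [Ca²⁺]^3[PO₄³⁻]^2 = (0.12)^3(2s)^2
(2s)^2 = 2.5×10⁻³³ / (0.12)^3 = 1.4×10⁻³⁰
s = 6.0×10⁻¹⁶ mol/L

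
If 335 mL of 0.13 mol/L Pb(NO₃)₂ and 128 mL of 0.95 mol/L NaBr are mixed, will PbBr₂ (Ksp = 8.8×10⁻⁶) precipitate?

Yes

Total volume after mixing = 335 + 128 = 463 mL.
[Pb²⁺] = (0.13)(335)/463 = 9.4×10⁻² mol/L
[Br⁻] = (0.95)(128)/463 = 0.26 mol/L
Q = [Pb²⁺][Br⁻]^2 = 6.5×10⁻³
Q = 6.5×10⁻³ > Ksp = 8.8×10⁻⁶, so the solution is supersaturated and PbBr₂ precipitates.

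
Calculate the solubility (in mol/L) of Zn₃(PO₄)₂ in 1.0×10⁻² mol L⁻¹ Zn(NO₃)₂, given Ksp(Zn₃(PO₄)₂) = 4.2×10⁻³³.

Zn₃(PO₄)₂(s) ⇌ 3 Zn²⁺(aq) + 2 PO₄³⁻(aq)
Let s be the solubility of Zn₃(PO₄)₂ here. The common ion gives [Zn²⁺] ≈ 1.0×10⁻² mol L⁻¹, and [PO₄³⁻] = 2s.
Ksp = [Zn²⁺]^3[PO₄³⁻]^2 = (1.0×10⁻²)^3(2s)^2
(2s)^2 = 4.2×10⁻³³ / (1.0×10⁻²)^3 = 4.2×10⁻²⁷
s = 3.2×10⁻¹⁴ mol L⁻¹

3.2×10⁻¹⁴ M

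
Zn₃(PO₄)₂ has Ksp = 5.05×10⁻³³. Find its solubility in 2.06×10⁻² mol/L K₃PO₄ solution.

7.61×10⁻¹¹ M

Zn₃(PO₄)₂(s) ⇌ 3 Zn²⁺(aq) + 2 PO₄³⁻(aq)
With PO₄³⁻ already at 2.06×10⁻² mol/L and s small, take [PO₄³⁻] ≈ 2.06×10⁻² mol/L and [Zn²⁺] = 3s.
Ksp = [Zn²⁺]^3[PO₄³⁻]^2 = (3s)^3(2.06×10⁻²)^2
(3s)^3 = 5.05×10⁻³³ / (2.06×10⁻²)^2 = 1.19×10⁻²⁹
s = 7.61×10⁻¹¹ mol/L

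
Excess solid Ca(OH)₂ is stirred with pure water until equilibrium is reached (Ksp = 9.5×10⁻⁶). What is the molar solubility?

1.3×10⁻² M

Ca(OH)₂(s) ⇌ Ca²⁺(aq) + 2 OH⁻(aq)
If s mol/L of Ca(OH)₂ dissolves, [Ca²⁺] = s and [OH⁻] = 2s.
Ksp = [Ca²⁺][OH⁻]^2 = s · (2s)^2 = 4s^3
4s^3 = 9.5×10⁻⁶  ⇒  s^3 = 2.4×10⁻⁶
Taking the 3rd root, s = 1.3×10⁻² mol/L.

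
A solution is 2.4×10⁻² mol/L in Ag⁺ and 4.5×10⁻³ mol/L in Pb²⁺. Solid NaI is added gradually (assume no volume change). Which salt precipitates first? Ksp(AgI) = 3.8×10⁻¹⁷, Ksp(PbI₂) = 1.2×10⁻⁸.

AgI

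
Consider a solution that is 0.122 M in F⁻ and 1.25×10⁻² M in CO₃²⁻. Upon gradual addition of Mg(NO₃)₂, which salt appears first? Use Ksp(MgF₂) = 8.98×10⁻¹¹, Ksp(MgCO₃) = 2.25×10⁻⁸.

MgF₂

Each salt precipitates once Q = Ksp for that salt.
For MgF₂: [Mg²⁺] = (Ksp/[F⁻]^2) = 6.03×10⁻⁹ M
For MgCO₃: [Mg²⁺] = (Ksp/[CO₃²⁻]) = 1.80×10⁻⁶ M
MgF₂ requires the lower [Mg²⁺], so it precipitates first.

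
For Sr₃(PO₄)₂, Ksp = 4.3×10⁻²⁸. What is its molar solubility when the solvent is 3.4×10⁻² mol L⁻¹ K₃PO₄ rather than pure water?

2.4×10⁻⁹ M

Sr₃(PO₄)₂(s) ⇌ 3 Sr²⁺(aq) + 2 PO₄³⁻(aq)
Let s be the solubility of Sr₃(PO₄)₂ here. The common ion gives [PO₄³⁻] ≈ 3.4×10⁻² mol L⁻¹, and [Sr²⁺] = 3s.
Ksp = [Sr²⁺]^3[PO₄³⁻]^2 = (3s)^3(3.4×10⁻²)^2
(3s)^3 = 4.3×10⁻²⁸ / (3.4×10⁻²)^2 = 3.7×10⁻²⁵
s = 2.4×10⁻⁹ mol L⁻¹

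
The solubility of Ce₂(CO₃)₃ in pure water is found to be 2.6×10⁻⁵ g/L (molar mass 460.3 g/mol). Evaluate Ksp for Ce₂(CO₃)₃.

Ksp = 6.2×10⁻³⁵

s = (2.6×10⁻⁵ g L⁻¹)/(460.3 g mol⁻¹) = 5.648×10⁻⁸ M
Ce₂(CO₃)₃(s) ⇌ 2 Ce³⁺(aq) + 3 CO₃²⁻(aq)
Let s be the molar solubility. Then [Ce³⁺] = 2s and [CO₃²⁻] = 3s.
Ksp = [Ce³⁺]^2[CO₃²⁻]^3 = (2s)^2 · (3s)^3 = 108s^5
Ksp = 108 × (5.648×10⁻⁸)^5 = 6.2×10⁻³⁵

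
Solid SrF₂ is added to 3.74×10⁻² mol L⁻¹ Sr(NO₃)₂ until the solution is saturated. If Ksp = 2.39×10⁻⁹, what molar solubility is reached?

SrF₂(s) ⇌ Sr²⁺(aq) + 2 F⁻(aq)
Let s be the solubility of SrF₂ here. The common ion gives [Sr²⁺] ≈ 3.74×10⁻² mol L⁻¹, and [F⁻] = 2s.
Ksp = [Sr²⁺][F⁻]^2 = (3.74×10⁻²)(2s)^2
(2s)^2 = 2.39×10⁻⁹ / (3.74×10⁻²) = 6.39×10⁻⁸
s = 1.26×10⁻⁴ mol L⁻¹

1.26×10⁻⁴ M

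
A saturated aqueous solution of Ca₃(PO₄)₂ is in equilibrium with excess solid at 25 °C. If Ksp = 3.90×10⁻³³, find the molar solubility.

1.29×10⁻⁷ M

Ca₃(PO₄)₂(s) ⇌ 3 Ca²⁺(aq) + 2 PO₄³⁻(aq)
For each mole of Ca₃(PO₄)₂ that dissolves per liter, [Ca²⁺] = 3s and [PO₄³⁻] = 2s; let s denote this solubility.
Ksp = [Ca²⁺]^3[PO₄³⁻]^2 = (3s)^3 · (2s)^2 = 108s^5
108s^5 = 3.90×10⁻³³  ⇒  s^5 = 3.61×10⁻³⁵
s = (3.61×10⁻³⁵)^(1/5) = 1.29×10⁻⁷ M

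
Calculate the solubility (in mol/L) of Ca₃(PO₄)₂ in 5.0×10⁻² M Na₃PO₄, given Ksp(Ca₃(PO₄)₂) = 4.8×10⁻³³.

4.1×10⁻¹¹ M

Ca₃(PO₄)₂(s) ⇌ 3 Ca²⁺(aq) + 2 PO₄³⁻(aq)
Let s be the solubility of Ca₃(PO₄)₂ here. The common ion gives [PO₄³⁻] ≈ 5.0×10⁻² M, and [Ca²⁺] = 3s.
Ksp = [Ca²⁺]^3[PO₄³⁻]^2 = (3s)^3(5.0×10⁻²)^2
(3s)^3 = 4.8×10⁻³³ / (5.0×10⁻²)^2 = 1.9×10⁻³⁰
s = 4.1×10⁻¹¹ M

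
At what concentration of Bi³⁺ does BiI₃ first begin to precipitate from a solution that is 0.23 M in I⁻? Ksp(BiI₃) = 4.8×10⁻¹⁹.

3.9×10⁻¹⁷ M

A salt starts to precipitate once the ion product Q reaches its Ksp.
BiI₃(s) ⇌ Bi³⁺(aq) + 3 I⁻(aq)
Ksp = [Bi³⁺][I⁻]^3 = [Bi³⁺](0.23)^3
[Bi³⁺] = 4.8×10⁻¹⁹ / (0.23)^3 = 3.9×10⁻¹⁷
[Bi³⁺] = 3.9×10⁻¹⁷ M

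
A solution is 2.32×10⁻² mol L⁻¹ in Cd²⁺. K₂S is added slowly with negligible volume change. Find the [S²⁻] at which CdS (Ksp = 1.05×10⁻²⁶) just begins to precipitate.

The threshold for precipitation is Q = Ksp.
CdS(s) ⇌ Cd²⁺(aq) + S²⁻(aq)
Ksp = [Cd²⁺][S²⁻] = [S²⁻](2.32×10⁻²)
[S²⁻] = 1.05×10⁻²⁶ / (2.32×10⁻²) = 4.53×10⁻²⁵
[S²⁻] = 4.53×10⁻²⁵ mol L⁻¹

4.53×10⁻²⁵ M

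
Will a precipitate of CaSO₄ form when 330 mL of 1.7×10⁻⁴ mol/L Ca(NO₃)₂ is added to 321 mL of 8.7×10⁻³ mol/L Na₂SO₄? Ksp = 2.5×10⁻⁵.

No

After mixing, V = 330 mL + 321 mL = 651 mL.
[Ca²⁺] = (1.7×10⁻⁴)(330)/651 = 8.6×10⁻⁵ mol/L
[SO₄²⁻] = (8.7×10⁻³)(321)/651 = 4.3×10⁻³ mol/L
Q = [Ca²⁺][SO₄²⁻] = 3.7×10⁻⁷
Q < Ksp (3.7×10⁻⁷ vs 2.5×10⁻⁵); the solution remains unsaturated and no precipitate forms.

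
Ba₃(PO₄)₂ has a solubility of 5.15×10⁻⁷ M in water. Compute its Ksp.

Ba₃(PO₄)₂(s) ⇌ 3 Ba²⁺(aq) + 2 PO₄³⁻(aq)
For each mole of Ba₃(PO₄)₂ that dissolves per liter, [Ba²⁺] = 3s and [PO₄³⁻] = 2s; let s denote this solubility.
Ksp = [Ba²⁺]^3[PO₄³⁻]^2 = (3s)^3 · (2s)^2 = 108s^5
Ksp = 108 × (5.15×10⁻⁷)^5 = 3.91×10⁻³⁰

Ksp = 3.91×10⁻³⁰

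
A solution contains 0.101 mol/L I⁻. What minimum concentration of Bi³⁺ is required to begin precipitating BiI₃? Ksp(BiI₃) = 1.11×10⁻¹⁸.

Precipitation begins when Q = Ksp.
BiI₃(s) ⇌ Bi³⁺(aq) + 3 I⁻(aq)
Ksp = [Bi³⁺][I⁻]^3 = [Bi³⁺](0.101)^3
[Bi³⁺] = 1.11×10⁻¹⁸ / (0.101)^3 = 1.08×10⁻¹⁵
[Bi³⁺] = 1.08×10⁻¹⁵ mol/L

1.08×10⁻¹⁵ M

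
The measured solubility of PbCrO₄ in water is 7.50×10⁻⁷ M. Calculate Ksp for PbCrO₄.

Ksp = 5.63×10⁻¹³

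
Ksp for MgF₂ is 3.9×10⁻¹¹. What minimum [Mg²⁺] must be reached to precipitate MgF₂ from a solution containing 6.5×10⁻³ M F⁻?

The threshold for precipitation is Q = Ksp.
MgF₂(s) ⇌ Mg²⁺(aq) + 2 F⁻(aq)
Ksp = [Mg²⁺][F⁻]^2 = [Mg²⁺](6.5×10⁻³)^2
[Mg²⁺] = 3.9×10⁻¹¹ / (6.5×10⁻³)^2 = 9.2×10⁻⁷
[Mg²⁺] = 9.2×10⁻⁷ M

9.2×10⁻⁷ M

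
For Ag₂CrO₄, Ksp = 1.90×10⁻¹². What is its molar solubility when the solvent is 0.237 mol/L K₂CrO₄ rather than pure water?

Ag₂CrO₄(s) ⇌ 2 Ag⁺(aq) + CrO₄²⁻(aq)
The solution already contains CrO₄²⁻ at 0.237 mol/L. Let s be the molar solubility of Ag₂CrO₄.
[CrO₄²⁻] ≈ 0.237 mol/L (common ion dominates); [Ag⁺] = 2s.
Ksp = [Ag⁺]^2[CrO₄²⁻] = (2s)^2(0.237)
(2s)^2 = 1.90×10⁻¹² / (0.237) = 8.02×10⁻¹²
s = 1.42×10⁻⁶ mol/L

1.42×10⁻⁶ M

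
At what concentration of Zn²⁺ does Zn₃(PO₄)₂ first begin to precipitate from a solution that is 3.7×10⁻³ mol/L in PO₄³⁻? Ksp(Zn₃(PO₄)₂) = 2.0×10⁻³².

Precipitation of each salt begins when its ion product equals Ksp.
Zn₃(PO₄)₂(s) ⇌ 3 Zn²⁺(aq) + 2 PO₄³⁻(aq)
Ksp = [Zn²⁺]^3[PO₄³⁻]^2 = [Zn²⁺]^3(3.7×10⁻³)^2
[Zn²⁺]^3 = 2.0×10⁻³² / (3.7×10⁻³)^2 = 1.5×10⁻²⁷
[Zn²⁺] = 1.1×10⁻⁹ mol/L

1.1×10⁻⁹ M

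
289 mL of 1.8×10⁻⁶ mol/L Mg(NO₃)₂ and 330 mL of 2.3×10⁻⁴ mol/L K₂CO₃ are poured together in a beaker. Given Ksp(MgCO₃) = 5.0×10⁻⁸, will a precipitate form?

The combined volume is 619 mL.
[Mg²⁺] = (1.8×10⁻⁶)(289)/619 = 8.4×10⁻⁷ mol/L
[CO₃²⁻] = (2.3×10⁻⁴)(330)/619 = 1.2×10⁻⁴ mol/L
Q = [Mg²⁺][CO₃²⁻] = 1.0×10⁻¹⁰
Q < Ksp (1.0×10⁻¹⁰ vs 5.0×10⁻⁸); the solution remains unsaturated and no precipitate forms.

No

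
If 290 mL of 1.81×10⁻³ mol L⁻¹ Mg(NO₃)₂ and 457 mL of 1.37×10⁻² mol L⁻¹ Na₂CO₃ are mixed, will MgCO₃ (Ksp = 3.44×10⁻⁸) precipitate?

Yes

Total volume after mixing = 290 + 457 = 747 mL.
[Mg²⁺] = (1.81×10⁻³)(290)/747 = 7.03×10⁻⁴ mol L⁻¹
[CO₃²⁻] = (1.37×10⁻²)(457)/747 = 8.38×10⁻³ mol L⁻¹
Q = [Mg²⁺][CO₃²⁻] = 5.89×10⁻⁶
Since Q (5.89×10⁻⁶) exceeds Ksp (3.44×10⁻⁸), MgCO₃ will precipitate.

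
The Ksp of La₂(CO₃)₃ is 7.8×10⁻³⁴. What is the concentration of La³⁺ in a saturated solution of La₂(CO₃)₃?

La₂(CO₃)₃(s) ⇌ 2 La³⁺(aq) + 3 CO₃²⁻(aq)
With molar solubility s: [La³⁺] = 2s, [CO₃²⁻] = 3s.
Ksp = [La³⁺]^2[CO₃²⁻]^3 = (2s)^2 · (3s)^3 = 108s^5 = 7.8×10⁻³⁴
s = 9.4×10⁻⁸ mol/L
[La³⁺] = 2s = 1.9×10⁻⁷ mol/L

1.9×10⁻⁷ M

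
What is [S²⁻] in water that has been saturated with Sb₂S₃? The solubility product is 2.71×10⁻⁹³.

Sb₂S₃(s) ⇌ 2 Sb³⁺(aq) + 3 S²⁻(aq)
Let s be the molar solubility. Then [Sb³⁺] = 2s and [S²⁻] = 3s.
Ksp = [Sb³⁺]^2[S²⁻]^3 = (2s)^2 · (3s)^3 = 108s^5 = 2.71×10⁻⁹³
s = 1.20×10⁻¹⁹ mol/L
[S²⁻] = 3s = 3.61×10⁻¹⁹ mol/L

3.61×10⁻¹⁹ M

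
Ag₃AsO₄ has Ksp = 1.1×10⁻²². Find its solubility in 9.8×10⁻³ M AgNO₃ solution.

1.2×10⁻¹⁶ M

Ag₃AsO₄(s) ⇌ 3 Ag⁺(aq) + AsO₄³⁻(aq)
Let s be the solubility of Ag₃AsO₄ here. The common ion gives [Ag⁺] ≈ 9.8×10⁻³ M, and [AsO₄³⁻] = s.
Ksp = [Ag⁺]^3[AsO₄³⁻] = (9.8×10⁻³)^3s
s = 1.1×10⁻²² / (9.8×10⁻³)^3 = 1.2×10⁻¹⁶
s = 1.2×10⁻¹⁶ M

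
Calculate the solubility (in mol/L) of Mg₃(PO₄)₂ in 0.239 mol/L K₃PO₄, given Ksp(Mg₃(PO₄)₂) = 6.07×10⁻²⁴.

1.58×10⁻⁸ M

Mg₃(PO₄)₂(s) ⇌ 3 Mg²⁺(aq) + 2 PO₄³⁻(aq)
PO₄³⁻ is already present at 0.239 mol/L. If s mol/L of Mg₃(PO₄)₂ dissolves, [Mg²⁺] = 3s while [PO₄³⁻] ≈ 0.239 mol/L.
Ksp = [Mg²⁺]^3[PO₄³⁻]^2 = (3s)^3(0.239)^2
(3s)^3 = 6.07×10⁻²⁴ / (0.239)^2 = 1.06×10⁻²²
s = 1.58×10⁻⁸ mol/L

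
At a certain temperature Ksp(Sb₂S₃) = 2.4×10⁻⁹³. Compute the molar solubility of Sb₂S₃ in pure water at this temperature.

1.2×10⁻¹⁹ M

Sb₂S₃(s) ⇌ 2 Sb³⁺(aq) + 3 S²⁻(aq)
Call the molar solubility s, so that [Sb³⁺] = 2s and [S²⁻] = 3s.
Ksp = [Sb³⁺]^2[S²⁻]^3 = (2s)^2 · (3s)^3 = 108s^5
108s^5 = 2.4×10⁻⁹³  ⇒  s^5 = 2.2×10⁻⁹⁵
s = 1.2×10⁻¹⁹ mol/L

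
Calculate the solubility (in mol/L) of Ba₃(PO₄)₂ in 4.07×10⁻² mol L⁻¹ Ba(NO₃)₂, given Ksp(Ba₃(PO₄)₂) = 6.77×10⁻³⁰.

1.58×10⁻¹³ M

Ba₃(PO₄)₂(s) ⇌ 3 Ba²⁺(aq) + 2 PO₄³⁻(aq)
Ba²⁺ is already present at 4.07×10⁻² mol L⁻¹. If s mol/L of Ba₃(PO₄)₂ dissolves, [PO₄³⁻] = 2s while [Ba²⁺] ≈ 4.07×10⁻² mol L⁻¹.
Ksp = [Ba²⁺]^3[PO₄³⁻]^2 = (4.07×10⁻²)^3(2s)^2
(2s)^2 = 6.77×10⁻³⁰ / (4.07×10⁻²)^3 = 1.00×10⁻²⁵
s = 1.58×10⁻¹³ mol L⁻¹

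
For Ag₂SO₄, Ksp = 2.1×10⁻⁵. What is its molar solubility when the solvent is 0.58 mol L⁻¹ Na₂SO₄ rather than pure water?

Ag₂SO₄(s) ⇌ 2 Ag⁺(aq) + SO₄²⁻(aq)
SO₄²⁻ is already present at 0.58 mol L⁻¹. If s mol/L of Ag₂SO₄ dissolves, [Ag⁺] = 2s while [SO₄²⁻] ≈ 0.58 mol L⁻¹.
Ksp = [Ag⁺]^2[SO₄²⁻] = (2s)^2(0.58)
(2s)^2 = 2.1×10⁻⁵ / (0.58) = 3.6×10⁻⁵
s = 3.0×10⁻³ mol L⁻¹

3.0×10⁻³ M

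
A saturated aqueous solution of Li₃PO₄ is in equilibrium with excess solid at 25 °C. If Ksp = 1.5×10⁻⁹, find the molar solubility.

Li₃PO₄(s) ⇌ 3 Li⁺(aq) + PO₄³⁻(aq)
Let s be the molar solubility. Then [Li⁺] = 3s and [PO₄³⁻] = s.
Ksp = [Li⁺]^3[PO₄³⁻] = (3s)^3 · s = 27s^4
27s^4 = 1.5×10⁻⁹  ⇒  s^4 = 5.6×10⁻¹¹
s = 2.7×10⁻³ mol L⁻¹

2.7×10⁻³ M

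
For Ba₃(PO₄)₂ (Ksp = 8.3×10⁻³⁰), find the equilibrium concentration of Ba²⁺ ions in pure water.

1.8×10⁻⁶ M

Ba₃(PO₄)₂(s) ⇌ 3 Ba²⁺(aq) + 2 PO₄³⁻(aq)
Let s be the molar solubility. Then [Ba²⁺] = 3s and [PO₄³⁻] = 2s.
Ksp = [Ba²⁺]^3[PO₄³⁻]^2 = (3s)^3 · (2s)^2 = 108s^5 = 8.3×10⁻³⁰
s = 6.0×10⁻⁷ M
[Ba²⁺] = 3s = 1.8×10⁻⁶ M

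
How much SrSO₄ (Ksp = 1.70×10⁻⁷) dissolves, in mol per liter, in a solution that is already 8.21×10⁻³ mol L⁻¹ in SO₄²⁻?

2.07×10⁻⁵ M

SrSO₄(s) ⇌ Sr²⁺(aq) + SO₄²⁻(aq)
Let s be the solubility of SrSO₄ here. The common ion gives [SO₄²⁻] ≈ 8.21×10⁻³ mol L⁻¹, and [Sr²⁺] = s.
Ksp = [Sr²⁺][SO₄²⁻] = s(8.21×10⁻³)
s = 1.70×10⁻⁷ / (8.21×10⁻³) = 2.07×10⁻⁵
s = 2.07×10⁻⁵ mol L⁻¹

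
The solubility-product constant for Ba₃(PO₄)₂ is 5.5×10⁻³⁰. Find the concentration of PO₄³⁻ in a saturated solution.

Ba₃(PO₄)₂(s) ⇌ 3 Ba²⁺(aq) + 2 PO₄³⁻(aq)
Let s be the molar solubility. Then [Ba²⁺] = 3s and [PO₄³⁻] = 2s.
Ksp = [Ba²⁺]^3[PO₄³⁻]^2 = (3s)^3 · (2s)^2 = 108s^5 = 5.5×10⁻³⁰
s = 5.5×10⁻⁷ M
[PO₄³⁻] = 2s = 1.1×10⁻⁶ M

1.1×10⁻⁶ M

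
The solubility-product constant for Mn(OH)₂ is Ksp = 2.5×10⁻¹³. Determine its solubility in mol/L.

4.0×10⁻⁵ M

Mn(OH)₂(s) ⇌ Mn²⁺(aq) + 2 OH⁻(aq)
With molar solubility s: [Mn²⁺] = s, [OH⁻] = 2s.
Ksp = [Mn²⁺][OH⁻]^2 = s · (2s)^2 = 4s^3
4s^3 = 2.5×10⁻¹³  ⇒  s^3 = 6.3×10⁻¹⁴
s = (6.3×10⁻¹⁴)^(1/3) = 4.0×10⁻⁵ mol/L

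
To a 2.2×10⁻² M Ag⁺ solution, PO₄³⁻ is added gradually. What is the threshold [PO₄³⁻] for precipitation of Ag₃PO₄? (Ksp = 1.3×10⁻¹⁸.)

The threshold for precipitation is Q = Ksp.
Ag₃PO₄(s) ⇌ 3 Ag⁺(aq) + PO₄³⁻(aq)
Ksp = [Ag⁺]^3[PO₄³⁻] = [PO₄³⁻](2.2×10⁻²)^3
[PO₄³⁻] = 1.3×10⁻¹⁸ / (2.2×10⁻²)^3 = 1.2×10⁻¹³
[PO₄³⁻] = 1.2×10⁻¹³ M

1.2×10⁻¹³ M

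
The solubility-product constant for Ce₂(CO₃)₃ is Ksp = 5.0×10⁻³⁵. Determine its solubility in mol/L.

5.4×10⁻⁸ M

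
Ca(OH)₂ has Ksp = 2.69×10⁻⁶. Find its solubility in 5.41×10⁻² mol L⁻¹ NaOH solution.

9.19×10⁻⁴ M

Ca(OH)₂(s) ⇌ Ca²⁺(aq) + 2 OH⁻(aq)
The solution already contains OH⁻ at 5.41×10⁻² mol L⁻¹. Let s be the molar solubility of Ca(OH)₂.
[OH⁻] ≈ 5.41×10⁻² mol L⁻¹ (common ion dominates); [Ca²⁺] = s.
Ksp = [Ca²⁺][OH⁻]^2 = s(5.41×10⁻²)^2
s = 2.69×10⁻⁶ / (5.41×10⁻²)^2 = 9.19×10⁻⁴
s = 9.19×10⁻⁴ mol L⁻¹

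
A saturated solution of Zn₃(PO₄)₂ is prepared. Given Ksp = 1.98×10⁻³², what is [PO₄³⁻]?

3.58×10⁻⁷ M

Zn₃(PO₄)₂(s) ⇌ 3 Zn²⁺(aq) + 2 PO₄³⁻(aq)
Let s be the molar solubility. Then [Zn²⁺] = 3s and [PO₄³⁻] = 2s.
Ksp = [Zn²⁺]^3[PO₄³⁻]^2 = (3s)^3 · (2s)^2 = 108s^5 = 1.98×10⁻³²
s = 1.79×10⁻⁷ mol/L
[PO₄³⁻] = 2s = 3.58×10⁻⁷ mol/L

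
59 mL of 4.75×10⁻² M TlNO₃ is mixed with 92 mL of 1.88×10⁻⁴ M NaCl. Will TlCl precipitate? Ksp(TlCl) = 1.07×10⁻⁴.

Total volume after mixing = 59 + 92 = 151 mL.
[Tl⁺] = (4.75×10⁻²)(59)/151 = 1.86×10⁻² M
[Cl⁻] = (1.88×10⁻⁴)(92)/151 = 1.15×10⁻⁴ M
Q = [Tl⁺][Cl⁻] = 2.13×10⁻⁶
Since Q (2.13×10⁻⁶) is less than Ksp (1.07×10⁻⁴), no TlCl precipitates.

No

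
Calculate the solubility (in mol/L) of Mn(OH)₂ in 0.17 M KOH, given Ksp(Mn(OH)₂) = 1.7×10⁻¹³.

Mn(OH)₂(s) ⇌ Mn²⁺(aq) + 2 OH⁻(aq)
The solution already contains OH⁻ at 0.17 M. Let s be the molar solubility of Mn(OH)₂.
[OH⁻] ≈ 0.17 M (common ion dominates); [Mn²⁺] = s.
Ksp = [Mn²⁺][OH⁻]^2 = s(0.17)^2
s = 1.7×10⁻¹³ / (0.17)^2 = 5.9×10⁻¹²
s = 5.9×10⁻¹² M

5.9×10⁻¹² M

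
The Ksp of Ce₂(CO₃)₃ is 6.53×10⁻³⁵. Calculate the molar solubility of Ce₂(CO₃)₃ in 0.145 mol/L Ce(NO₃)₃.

Ce₂(CO₃)₃(s) ⇌ 2 Ce³⁺(aq) + 3 CO₃²⁻(aq)
Ce³⁺ is already present at 0.145 mol/L. If s mol/L of Ce₂(CO₃)₃ dissolves, [CO₃²⁻] = 3s while [Ce³⁺] ≈ 0.145 mol/L.
Ksp = [Ce³⁺]^2[CO₃²⁻]^3 = (0.145)^2(3s)^3
(3s)^3 = 6.53×10⁻³⁵ / (0.145)^2 = 3.11×10⁻³³
s = 4.86×10⁻¹² mol/L

4.86×10⁻¹² M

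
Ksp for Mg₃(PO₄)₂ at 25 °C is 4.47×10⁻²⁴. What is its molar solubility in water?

Mg₃(PO₄)₂(s) ⇌ 3 Mg²⁺(aq) + 2 PO₄³⁻(aq)
Call the molar solubility s, so that [Mg²⁺] = 3s and [PO₄³⁻] = 2s.
Ksp = [Mg²⁺]^3[PO₄³⁻]^2 = (3s)^3 · (2s)^2 = 108s^5
108s^5 = 4.47×10⁻²⁴  ⇒  s^5 = 4.14×10⁻²⁶
s = (4.14×10⁻²⁶)^(1/5) = 8.38×10⁻⁶ M

8.38×10⁻⁶ M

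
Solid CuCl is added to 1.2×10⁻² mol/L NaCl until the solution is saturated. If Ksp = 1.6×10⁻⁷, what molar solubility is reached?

1.3×10⁻⁵ M

CuCl(s) ⇌ Cu⁺(aq) + Cl⁻(aq)
Let s be the solubility of CuCl here. The common ion gives [Cl⁻] ≈ 1.2×10⁻² mol/L, and [Cu⁺] = s.
Ksp = [Cu⁺][Cl⁻] = s(1.2×10⁻²)
s = 1.6×10⁻⁷ / (1.2×10⁻²) = 1.3×10⁻⁵
s = 1.3×10⁻⁵ mol/L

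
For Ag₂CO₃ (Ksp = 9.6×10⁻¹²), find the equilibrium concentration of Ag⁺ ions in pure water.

Ag₂CO₃(s) ⇌ 2 Ag⁺(aq) + CO₃²⁻(aq)
Call the molar solubility s, so that [Ag⁺] = 2s and [CO₃²⁻] = s.
Ksp = [Ag⁺]^2[CO₃²⁻] = (2s)^2 · s = 4s^3 = 9.6×10⁻¹²
s = 1.3×10⁻⁴ M
[Ag⁺] = 2s = 2.7×10⁻⁴ M

2.7×10⁻⁴ M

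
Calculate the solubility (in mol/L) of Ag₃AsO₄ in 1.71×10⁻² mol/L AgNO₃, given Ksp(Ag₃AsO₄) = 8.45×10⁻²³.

1.69×10⁻¹⁷ M

Ag₃AsO₄(s) ⇌ 3 Ag⁺(aq) + AsO₄³⁻(aq)
Ag⁺ is already present at 1.71×10⁻² mol/L. If s mol/L of Ag₃AsO₄ dissolves, [AsO₄³⁻] = s while [Ag⁺] ≈ 1.71×10⁻² mol/L.
Ksp = [Ag⁺]^3[AsO₄³⁻] = (1.71×10⁻²)^3s
s = 8.45×10⁻²³ / (1.71×10⁻²)^3 = 1.69×10⁻¹⁷
s = 1.69×10⁻¹⁷ mol/L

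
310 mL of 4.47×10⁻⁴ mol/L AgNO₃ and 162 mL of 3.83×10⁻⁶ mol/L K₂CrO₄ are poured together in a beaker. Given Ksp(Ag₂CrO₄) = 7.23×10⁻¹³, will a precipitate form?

The combined volume is 472 mL.
[Ag⁺] = (4.47×10⁻⁴)(310)/472 = 2.94×10⁻⁴ mol/L
[CrO₄²⁻] = (3.83×10⁻⁶)(162)/472 = 1.31×10⁻⁶ mol/L
Q = [Ag⁺]^2[CrO₄²⁻] = 1.13×10⁻¹³
Since Q (1.13×10⁻¹³) is less than Ksp (7.23×10⁻¹³), no Ag₂CrO₄ precipitates.

No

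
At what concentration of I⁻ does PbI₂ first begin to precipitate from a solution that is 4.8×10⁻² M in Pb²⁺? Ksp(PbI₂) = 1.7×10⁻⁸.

A salt starts to precipitate once the ion product Q reaches its Ksp.
PbI₂(s) ⇌ Pb²⁺(aq) + 2 I⁻(aq)
Ksp = [Pb²⁺][I⁻]^2 = [I⁻]^2(4.8×10⁻²)
[I⁻]^2 = 1.7×10⁻⁸ / (4.8×10⁻²) = 3.5×10⁻⁷
[I⁻] = 6.0×10⁻⁴ M

6.0×10⁻⁴ M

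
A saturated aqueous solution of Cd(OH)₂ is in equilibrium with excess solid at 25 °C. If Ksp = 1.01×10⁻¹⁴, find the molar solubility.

1.36×10⁻⁵ M

Cd(OH)₂(s) ⇌ Cd²⁺(aq) + 2 OH⁻(aq)
Call the molar solubility s, so that [Cd²⁺] = s and [OH⁻] = 2s.
Ksp = [Cd²⁺][OH⁻]^2 = s · (2s)^2 = 4s^3
4s^3 = 1.01×10⁻¹⁴  ⇒  s^3 = 2.53×10⁻¹⁵
Taking the 3rd root, s = 1.36×10⁻⁵ mol L⁻¹.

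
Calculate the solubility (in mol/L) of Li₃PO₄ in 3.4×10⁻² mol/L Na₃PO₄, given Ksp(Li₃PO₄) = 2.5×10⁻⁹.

1.4×10⁻³ M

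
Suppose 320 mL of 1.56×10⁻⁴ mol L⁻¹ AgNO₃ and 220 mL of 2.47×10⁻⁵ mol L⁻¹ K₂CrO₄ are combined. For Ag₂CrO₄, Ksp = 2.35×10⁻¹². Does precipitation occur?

No

After mixing, V = 320 mL + 220 mL = 540 mL.
[Ag⁺] = (1.56×10⁻⁴)(320)/540 = 9.24×10⁻⁵ mol L⁻¹
[CrO₄²⁻] = (2.47×10⁻⁵)(220)/540 = 1.01×10⁻⁵ mol L⁻¹
Q = [Ag⁺]^2[CrO₄²⁻] = 8.60×10⁻¹⁴
Q < Ksp (8.60×10⁻¹⁴ vs 2.35×10⁻¹²); the solution remains unsaturated and no precipitate forms.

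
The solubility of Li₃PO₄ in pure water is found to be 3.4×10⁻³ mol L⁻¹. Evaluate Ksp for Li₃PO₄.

Li₃PO₄(s) ⇌ 3 Li⁺(aq) + PO₄³⁻(aq)
With molar solubility s: [Li⁺] = 3s, [PO₄³⁻] = s.
Ksp = [Li⁺]^3[PO₄³⁻] = (3s)^3 · s = 27s^4
Ksp = 27 × (3.4×10⁻³)^4 = 3.6×10⁻⁹

Ksp = 3.6×10⁻⁹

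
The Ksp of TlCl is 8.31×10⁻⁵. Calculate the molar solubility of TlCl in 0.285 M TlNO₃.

2.92×10⁻⁴ M

TlCl(s) ⇌ Tl⁺(aq) + Cl⁻(aq)
Let s be the solubility of TlCl here. The common ion gives [Tl⁺] ≈ 0.285 M, and [Cl⁻] = s.
Ksp = [Tl⁺][Cl⁻] = (0.285)s
s = 8.31×10⁻⁵ / (0.285) = 2.92×10⁻⁴
s = 2.92×10⁻⁴ M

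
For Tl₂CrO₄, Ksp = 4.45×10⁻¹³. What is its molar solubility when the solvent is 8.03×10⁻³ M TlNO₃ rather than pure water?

6.90×10⁻⁹ M

Tl₂CrO₄(s) ⇌ 2 Tl⁺(aq) + CrO₄²⁻(aq)
With Tl⁺ already at 8.03×10⁻³ M and s small, take [Tl⁺] ≈ 8.03×10⁻³ M and [CrO₄²⁻] = s.
Ksp = [Tl⁺]^2[CrO₄²⁻] = (8.03×10⁻³)^2s
s = 4.45×10⁻¹³ / (8.03×10⁻³)^2 = 6.90×10⁻⁹
s = 6.90×10⁻⁹ M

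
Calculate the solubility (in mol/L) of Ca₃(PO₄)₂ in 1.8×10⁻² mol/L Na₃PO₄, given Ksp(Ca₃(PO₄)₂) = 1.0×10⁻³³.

4.9×10⁻¹¹ M

Ca₃(PO₄)₂(s) ⇌ 3 Ca²⁺(aq) + 2 PO₄³⁻(aq)
PO₄³⁻ is already present at 1.8×10⁻² mol/L. If s mol/L of Ca₃(PO₄)₂ dissolves, [Ca²⁺] = 3s while [PO₄³⁻] ≈ 1.8×10⁻² mol/L.
Ksp = [Ca²⁺]^3[PO₄³⁻]^2 = (3s)^3(1.8×10⁻²)^2
(3s)^3 = 1.0×10⁻³³ / (1.8×10⁻²)^2 = 3.1×10⁻³⁰
s = 4.9×10⁻¹¹ mol/L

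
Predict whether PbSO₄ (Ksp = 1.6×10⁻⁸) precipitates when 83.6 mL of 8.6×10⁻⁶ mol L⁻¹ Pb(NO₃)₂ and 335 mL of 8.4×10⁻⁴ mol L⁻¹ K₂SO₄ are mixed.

After mixing, V = 83.6 mL + 335 mL = 418.6 mL.
[Pb²⁺] = (8.6×10⁻⁶)(83.6)/418.6 = 1.7×10⁻⁶ mol L⁻¹
[SO₄²⁻] = (8.4×10⁻⁴)(335)/418.6 = 6.7×10⁻⁴ mol L⁻¹
Q = [Pb²⁺][SO₄²⁻] = 1.2×10⁻⁹
Since Q (1.2×10⁻⁹) is less than Ksp (1.6×10⁻⁸), no PbSO₄ precipitates.

No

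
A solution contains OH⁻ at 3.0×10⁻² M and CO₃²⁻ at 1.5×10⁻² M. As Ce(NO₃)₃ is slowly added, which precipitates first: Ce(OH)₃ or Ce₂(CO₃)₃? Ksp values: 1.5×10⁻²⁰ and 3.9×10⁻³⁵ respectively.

The threshold for precipitation is Q = Ksp.
For Ce(OH)₃: [Ce³⁺] = (Ksp/[OH⁻]^3) = 5.6×10⁻¹⁶ M
For Ce₂(CO₃)₃: [Ce³⁺] = (Ksp/[CO₃²⁻]^3)^(1/2) = 3.4×10⁻¹⁵ M
The smaller threshold [Ce³⁺] is reached first, so Ce(OH)₃ precipitates first.

Ce(OH)₃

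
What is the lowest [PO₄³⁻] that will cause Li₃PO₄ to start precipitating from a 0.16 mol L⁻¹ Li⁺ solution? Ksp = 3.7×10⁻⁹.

9.0×10⁻⁷ M

Precipitation of each salt begins when its ion product equals Ksp.
Li₃PO₄(s) ⇌ 3 Li⁺(aq) + PO₄³⁻(aq)
Ksp = [Li⁺]^3[PO₄³⁻] = [PO₄³⁻](0.16)^3
[PO₄³⁻] = 3.7×10⁻⁹ / (0.16)^3 = 9.0×10⁻⁷
[PO₄³⁻] = 9.0×10⁻⁷ mol L⁻¹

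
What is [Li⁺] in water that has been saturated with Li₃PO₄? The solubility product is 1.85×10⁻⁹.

Li₃PO₄(s) ⇌ 3 Li⁺(aq) + PO₄³⁻(aq)
Let s be the molar solubility. Then [Li⁺] = 3s and [PO₄³⁻] = s.
Ksp = [Li⁺]^3[PO₄³⁻] = (3s)^3 · s = 27s^4 = 1.85×10⁻⁹
s = 2.88×10⁻³ mol/L
[Li⁺] = 3s = 8.63×10⁻³ mol/L

8.63×10⁻³ M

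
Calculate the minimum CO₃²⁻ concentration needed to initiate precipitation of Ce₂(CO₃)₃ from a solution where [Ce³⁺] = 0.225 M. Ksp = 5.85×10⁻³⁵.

1.05×10⁻¹¹ M

A salt starts to precipitate once the ion product Q reaches its Ksp.
Ce₂(CO₃)₃(s) ⇌ 2 Ce³⁺(aq) + 3 CO₃²⁻(aq)
Ksp = [Ce³⁺]^2[CO₃²⁻]^3 = [CO₃²⁻]^3(0.225)^2
[CO₃²⁻]^3 = 5.85×10⁻³⁵ / (0.225)^2 = 1.16×10⁻³³
[CO₃²⁻] = 1.05×10⁻¹¹ M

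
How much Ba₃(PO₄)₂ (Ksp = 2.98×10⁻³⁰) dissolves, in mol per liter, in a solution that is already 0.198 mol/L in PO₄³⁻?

1.41×10⁻¹⁰ M

Ba₃(PO₄)₂(s) ⇌ 3 Ba²⁺(aq) + 2 PO₄³⁻(aq)
Let s be the solubility of Ba₃(PO₄)₂ here. The common ion gives [PO₄³⁻] ≈ 0.198 mol/L, and [Ba²⁺] = 3s.
Ksp = [Ba²⁺]^3[PO₄³⁻]^2 = (3s)^3(0.198)^2
(3s)^3 = 2.98×10⁻³⁰ / (0.198)^2 = 7.60×10⁻²⁹
s = 1.41×10⁻¹⁰ mol/L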